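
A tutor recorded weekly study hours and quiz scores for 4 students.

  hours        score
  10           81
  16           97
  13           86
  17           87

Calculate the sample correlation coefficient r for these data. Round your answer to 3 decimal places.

n = 4, Σx = 56, Σy = 351, Σx² = 814, Σy² = 30935, Σxy = 4959
nΣxy − ΣxΣy = 19836 − 19656 = 180
nΣx² − (Σx)² = 3256 − 3136 = 120; nΣy² − (Σy)² = 123740 − 123201 = 539
r = 180 / √(120 × 539) = 180 / 254.3226 ≈ 0.708

0.708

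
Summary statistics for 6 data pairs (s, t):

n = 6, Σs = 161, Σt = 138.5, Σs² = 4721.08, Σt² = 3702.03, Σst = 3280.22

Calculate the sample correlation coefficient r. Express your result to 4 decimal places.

r = (nΣst − ΣsΣt) / √[(nΣs² − (Σs)²)(nΣt² − (Σt)²)]
Numerator: 6×3280.22 − 161×138.5 = -2617.18
Denominator: √[(28326.48 − 25921)(22212.18 − 19182.25)] = √[2405.48 × 3029.93] = 2699.7104
r = -2617.18 / 2699.7104 ≈ -0.9694

-0.9694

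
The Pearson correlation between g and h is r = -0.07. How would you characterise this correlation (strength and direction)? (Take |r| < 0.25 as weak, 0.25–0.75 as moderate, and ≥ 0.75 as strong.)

weak negative

r = -0.07 < 0 so the relationship is negative.
|r| = 0.07, which falls in the weak range.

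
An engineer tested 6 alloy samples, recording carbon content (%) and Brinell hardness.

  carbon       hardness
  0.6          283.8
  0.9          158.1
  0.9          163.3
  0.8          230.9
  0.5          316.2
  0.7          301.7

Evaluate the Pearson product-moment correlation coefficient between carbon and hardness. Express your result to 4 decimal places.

-0.9286

n = 6, Σx = 4.4, Σy = 1454, Σx² = 3.36, Σy² = 376525.08, Σxy = 1013.55
nΣxy − ΣxΣy = 6081.3 − 6397.6 = -316.3
nΣx² − (Σx)² = 20.16 − 19.36 = 0.8; nΣy² − (Σy)² = 2259150.48 − 2114116 = 145034.48
r = -316.3 / √(0.8 × 145034.48) = -316.3 / 340.6282 ≈ -0.9286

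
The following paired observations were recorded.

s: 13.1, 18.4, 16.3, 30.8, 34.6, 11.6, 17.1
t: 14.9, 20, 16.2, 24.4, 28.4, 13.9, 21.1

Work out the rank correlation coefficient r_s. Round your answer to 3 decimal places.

Rank s: 2, 5, 3, 6, 7, 1, 4
Rank t: 2, 4, 3, 6, 7, 1, 5
d = rank(s) − rank(t): 0, 1, 0, 0, 0, 0, -1; Σd² = 2
ρ = 1 − 6Σd² / [n(n²−1)] = 1 − 6×2 / (7×48) = 1 − 12/336 ≈ 0.964

0.964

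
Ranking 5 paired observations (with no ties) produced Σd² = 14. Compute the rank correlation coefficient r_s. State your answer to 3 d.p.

0.300

ρ = 1 − 6Σd² / [n(n²−1)] = 1 − 6×14 / (5×24)
  = 1 − 84/120 = 1 − 0.7000 ≈ 0.300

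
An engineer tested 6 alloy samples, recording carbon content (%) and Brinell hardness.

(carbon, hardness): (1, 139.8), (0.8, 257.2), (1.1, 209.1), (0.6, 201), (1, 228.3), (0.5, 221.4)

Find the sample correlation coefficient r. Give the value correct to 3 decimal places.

n = 6, Σx = 5, Σy = 1256.8, Σx² = 4.46, Σy² = 270958.54, Σxy = 1035.17
nΣxy − ΣxΣy = 6211.02 − 6284 = -72.98
nΣx² − (Σx)² = 26.76 − 25 = 1.76; nΣy² − (Σy)² = 1625751.24 − 1579546.24 = 46205
r = -72.98 / √(1.76 × 46205) = -72.98 / 285.1680 ≈ -0.256

-0.256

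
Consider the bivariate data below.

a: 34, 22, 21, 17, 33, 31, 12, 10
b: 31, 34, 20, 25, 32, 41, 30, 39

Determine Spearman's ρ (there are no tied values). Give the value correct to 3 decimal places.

Rank a: 8, 5, 4, 3, 7, 6, 2, 1
Rank b: 4, 6, 1, 2, 5, 8, 3, 7
d = rank(a) − rank(b): 4, -1, 3, 1, 2, -2, -1, -6; Σd² = 72
ρ = 1 − 6Σd² / [n(n²−1)] = 1 − 6×72 / (8×63) = 1 − 432/504 ≈ 0.143

0.143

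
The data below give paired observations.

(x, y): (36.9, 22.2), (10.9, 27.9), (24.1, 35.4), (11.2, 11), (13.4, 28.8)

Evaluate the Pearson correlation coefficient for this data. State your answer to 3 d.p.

0.164

n = 5, Σx = 96.5, Σy = 125.3, Σx² = 2366.23, Σy² = 3474.85, Σxy = 2485.55
nΣxy − ΣxΣy = 12427.75 − 12091.45 = 336.3
nΣx² − (Σx)² = 11831.15 − 9312.25 = 2518.9; nΣy² − (Σy)² = 17374.25 − 15700.09 = 1674.16
r = 336.3 / √(2518.9 × 1674.16) = 336.3 / 2053.5437 ≈ 0.164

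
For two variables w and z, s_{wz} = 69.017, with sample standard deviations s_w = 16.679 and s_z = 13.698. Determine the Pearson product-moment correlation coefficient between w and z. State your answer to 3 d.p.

r = Cov(w,z) / (s_w · s_z) = 69.017 / (16.679 × 13.698)
  = 69.017 / 228.4689 ≈ 0.302

0.302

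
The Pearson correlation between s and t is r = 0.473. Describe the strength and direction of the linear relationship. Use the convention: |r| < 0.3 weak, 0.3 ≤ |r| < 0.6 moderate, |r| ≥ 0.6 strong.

moderate positive

r = 0.473 > 0 so the relationship is positive.
|r| = 0.473, which falls in the moderate range.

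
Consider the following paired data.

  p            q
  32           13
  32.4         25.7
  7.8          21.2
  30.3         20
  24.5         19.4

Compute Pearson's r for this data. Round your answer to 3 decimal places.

n = 5, Σp = 127, Σq = 99.3, Σp² = 3652.94, Σq² = 2055.29, Σpq = 2495.34
nΣpq − ΣpΣq = 12476.7 − 12611.1 = -134.4
nΣp² − (Σp)² = 18264.7 − 16129 = 2135.7; nΣq² − (Σq)² = 10276.45 − 9860.49 = 415.96
r = -134.4 / √(2135.7 × 415.96) = -134.4 / 942.5316 ≈ -0.143

-0.143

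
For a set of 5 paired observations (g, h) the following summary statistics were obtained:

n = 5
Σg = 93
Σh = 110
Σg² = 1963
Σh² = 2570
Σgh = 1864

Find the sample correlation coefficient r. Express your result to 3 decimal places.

-0.973

r = (nΣgh − ΣgΣh) / √[(nΣg² − (Σg)²)(nΣh² − (Σh)²)]
Numerator: 5×1864 − 93×110 = -910
Denominator: √[(9815 − 8649)(12850 − 12100)] = √[1166 × 750] = 935.1470
r = -910 / 935.1470 ≈ -0.973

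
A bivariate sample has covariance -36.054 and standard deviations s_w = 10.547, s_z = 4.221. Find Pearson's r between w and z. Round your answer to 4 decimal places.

r = Cov(w,z) / (s_w · s_z) = -36.054 / (10.547 × 4.221)
  = -36.054 / 44.5189 ≈ -0.8099

-0.8099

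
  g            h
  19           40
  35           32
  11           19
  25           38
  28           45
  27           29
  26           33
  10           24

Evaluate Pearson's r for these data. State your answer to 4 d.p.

n = 8, Σg = 181, Σh = 260, Σg² = 4621, Σh² = 8960, Σgh = 6180
nΣgh − ΣgΣh = 49440 − 47060 = 2380
nΣg² − (Σg)² = 36968 − 32761 = 4207; nΣh² − (Σh)² = 71680 − 67600 = 4080
r = 2380 / √(4207 × 4080) = 2380 / 4143.0134 ≈ 0.5745

0.5745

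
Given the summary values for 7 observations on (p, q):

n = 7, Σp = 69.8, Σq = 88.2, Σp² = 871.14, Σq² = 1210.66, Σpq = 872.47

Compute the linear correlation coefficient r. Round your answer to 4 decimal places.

-0.0531

r = (nΣpq − ΣpΣq) / √[(nΣp² − (Σp)²)(nΣq² − (Σq)²)]
Numerator: 7×872.47 − 69.8×88.2 = -49.07
Denominator: √[(6097.98 − 4872.04)(8474.62 − 7779.24)] = √[1225.94 × 695.38] = 923.3061
r = -49.07 / 923.3061 ≈ -0.0531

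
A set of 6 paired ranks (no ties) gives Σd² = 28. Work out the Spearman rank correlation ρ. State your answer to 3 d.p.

0.200

ρ = 1 − 6Σd² / [n(n²−1)] = 1 − 6×28 / (6×35)
  = 1 − 168/210 = 1 − 0.8000 ≈ 0.200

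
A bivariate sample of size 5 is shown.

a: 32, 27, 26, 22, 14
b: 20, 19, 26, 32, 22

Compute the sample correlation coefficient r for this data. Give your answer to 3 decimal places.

n = 5, Σa = 121, Σb = 119, Σa² = 3109, Σb² = 2945, Σab = 2841
nΣab − ΣaΣb = 14205 − 14399 = -194
nΣa² − (Σa)² = 15545 − 14641 = 904; nΣb² − (Σb)² = 14725 − 14161 = 564
r = -194 / √(904 × 564) = -194 / 714.0420 ≈ -0.272

-0.272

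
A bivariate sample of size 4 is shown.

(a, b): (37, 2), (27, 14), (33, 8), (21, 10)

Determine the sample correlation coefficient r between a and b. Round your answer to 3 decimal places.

n = 4, Σa = 118, Σb = 34, Σa² = 3628, Σb² = 364, Σab = 926
nΣab − ΣaΣb = 3704 − 4012 = -308
nΣa² − (Σa)² = 14512 − 13924 = 588; nΣb² − (Σb)² = 1456 − 1156 = 300
r = -308 / √(588 × 300) = -308 / 420.0000 ≈ -0.733

-0.733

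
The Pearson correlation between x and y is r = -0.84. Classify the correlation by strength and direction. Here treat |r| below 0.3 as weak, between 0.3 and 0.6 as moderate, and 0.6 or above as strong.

r = -0.84 < 0 so the relationship is negative.
|r| = 0.84, which falls in the strong range.

strong negative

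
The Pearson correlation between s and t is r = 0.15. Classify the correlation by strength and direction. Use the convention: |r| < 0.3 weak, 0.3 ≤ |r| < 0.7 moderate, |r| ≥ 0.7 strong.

weak positive

r = 0.15 > 0 so the relationship is positive.
|r| = 0.15, which falls in the weak range.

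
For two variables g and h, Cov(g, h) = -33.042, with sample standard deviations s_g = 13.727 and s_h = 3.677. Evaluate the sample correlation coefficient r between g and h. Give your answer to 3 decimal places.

r = Cov(g,h) / (s_g · s_h) = -33.042 / (13.727 × 3.677)
  = -33.042 / 50.4742 ≈ -0.655

-0.655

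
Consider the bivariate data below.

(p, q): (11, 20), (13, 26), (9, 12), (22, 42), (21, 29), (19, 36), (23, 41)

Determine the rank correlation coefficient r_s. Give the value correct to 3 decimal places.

Rank p: 2, 3, 1, 6, 5, 4, 7
Rank q: 2, 3, 1, 7, 4, 5, 6
d = rank(p) − rank(q): 0, 0, 0, -1, 1, -1, 1; Σd² = 4
ρ = 1 − 6Σd² / [n(n²−1)] = 1 − 6×4 / (7×48) = 1 − 24/336 ≈ 0.929

0.929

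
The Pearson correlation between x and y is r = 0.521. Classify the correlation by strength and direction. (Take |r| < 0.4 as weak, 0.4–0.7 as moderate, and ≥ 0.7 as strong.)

moderate positive

r = 0.521 > 0 so the relationship is positive.
|r| = 0.521, which falls in the moderate range.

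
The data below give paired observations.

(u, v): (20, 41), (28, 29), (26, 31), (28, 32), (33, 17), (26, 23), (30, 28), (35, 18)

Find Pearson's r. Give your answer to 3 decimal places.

-0.875

n = 8, Σu = 226, Σv = 219, Σu² = 6534, Σv² = 6433, Σuv = 5963
nΣuv − ΣuΣv = 47704 − 49494 = -1790
nΣu² − (Σu)² = 52272 − 51076 = 1196; nΣv² − (Σv)² = 51464 − 47961 = 3503
r = -1790 / √(1196 × 3503) = -1790 / 2046.8483 ≈ -0.875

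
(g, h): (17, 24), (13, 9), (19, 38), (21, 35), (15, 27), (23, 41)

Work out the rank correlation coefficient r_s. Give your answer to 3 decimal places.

Rank g: 3, 1, 4, 5, 2, 6
Rank h: 2, 1, 5, 4, 3, 6
d = rank(g) − rank(h): 1, 0, -1, 1, -1, 0; Σd² = 4
ρ = 1 − 6Σd² / [n(n²−1)] = 1 − 6×4 / (6×35) = 1 − 24/210 ≈ 0.886

0.886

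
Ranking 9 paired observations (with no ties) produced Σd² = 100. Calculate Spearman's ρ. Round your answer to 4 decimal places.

0.1667

ρ = 1 − 6Σd² / [n(n²−1)] = 1 − 6×100 / (9×80)
  = 1 − 600/720 = 1 − 0.83333 ≈ 0.1667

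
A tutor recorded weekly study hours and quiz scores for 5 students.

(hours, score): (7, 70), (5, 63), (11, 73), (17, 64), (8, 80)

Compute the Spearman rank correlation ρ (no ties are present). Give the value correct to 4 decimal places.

Rank hours: 2, 1, 4, 5, 3
Rank score: 3, 1, 4, 2, 5
d = rank(hours) − rank(score): -1, 0, 0, 3, -2; Σd² = 14
ρ = 1 − 6Σd² / [n(n²−1)] = 1 − 6×14 / (5×24) = 1 − 84/120 ≈ 0.3000

0.3000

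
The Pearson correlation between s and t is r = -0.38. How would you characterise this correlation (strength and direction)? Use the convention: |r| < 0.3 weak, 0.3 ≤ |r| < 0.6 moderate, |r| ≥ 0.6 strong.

r = -0.38 < 0 so the relationship is negative.
|r| = 0.38, which falls in the moderate range.

moderate negative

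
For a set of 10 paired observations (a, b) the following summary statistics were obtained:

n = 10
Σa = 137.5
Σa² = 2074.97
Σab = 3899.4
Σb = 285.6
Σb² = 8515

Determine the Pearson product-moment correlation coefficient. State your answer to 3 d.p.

r = (nΣab − ΣaΣb) / √[(nΣa² − (Σa)²)(nΣb² − (Σb)²)]
Numerator: 10×3899.4 − 137.5×285.6 = -276
Denominator: √[(20749.7 − 18906.25)(85150 − 81567.36)] = √[1843.45 × 3582.64] = 2569.9062
r = -276 / 2569.9062 ≈ -0.107

-0.107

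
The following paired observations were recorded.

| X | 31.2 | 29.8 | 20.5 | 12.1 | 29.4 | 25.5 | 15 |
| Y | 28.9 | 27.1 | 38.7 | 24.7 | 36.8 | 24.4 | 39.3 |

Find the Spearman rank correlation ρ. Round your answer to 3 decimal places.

-0.107

Rank X: 7, 6, 3, 1, 5, 4, 2
Rank Y: 4, 3, 6, 2, 5, 1, 7
d = rank(X) − rank(Y): 3, 3, -3, -1, 0, 3, -5; Σd² = 62
ρ = 1 − 6Σd² / [n(n²−1)] = 1 − 6×62 / (7×48) = 1 − 372/336 ≈ -0.107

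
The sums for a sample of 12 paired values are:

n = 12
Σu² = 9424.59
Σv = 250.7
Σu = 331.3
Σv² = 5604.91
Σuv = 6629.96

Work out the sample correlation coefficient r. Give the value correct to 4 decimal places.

r = (nΣuv − ΣuΣv) / √[(nΣu² − (Σu)²)(nΣv² − (Σv)²)]
Numerator: 12×6629.96 − 331.3×250.7 = -3497.39
Denominator: √[(113095.08 − 109759.69)(67258.92 − 62850.49)] = √[3335.39 × 4408.43] = 3834.5578
r = -3497.39 / 3834.5578 ≈ -0.9121

-0.9121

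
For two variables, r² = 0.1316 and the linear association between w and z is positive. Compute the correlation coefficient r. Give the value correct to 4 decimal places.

0.3628

|r| = √0.1316 = 0.3628
The association is positive, so r = 0.3628.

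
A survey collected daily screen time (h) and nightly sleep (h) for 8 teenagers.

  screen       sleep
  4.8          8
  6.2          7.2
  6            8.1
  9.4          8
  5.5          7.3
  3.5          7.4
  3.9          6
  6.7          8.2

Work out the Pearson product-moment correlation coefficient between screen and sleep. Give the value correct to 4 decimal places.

0.5372

n = 8, Σx = 46, Σy = 60.2, Σx² = 288.44, Σy² = 456.74, Σxy = 351.23
nΣxy − ΣxΣy = 2809.84 − 2769.2 = 40.64
nΣx² − (Σx)² = 2307.52 − 2116 = 191.52; nΣy² − (Σy)² = 3653.92 − 3624.04 = 29.88
r = 40.64 / √(191.52 × 29.88) = 40.64 / 75.6480 ≈ 0.5372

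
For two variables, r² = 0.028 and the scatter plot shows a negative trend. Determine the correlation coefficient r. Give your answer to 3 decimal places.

|r| = √0.028 = 0.167
The association is negative, so r = −0.167.

-0.167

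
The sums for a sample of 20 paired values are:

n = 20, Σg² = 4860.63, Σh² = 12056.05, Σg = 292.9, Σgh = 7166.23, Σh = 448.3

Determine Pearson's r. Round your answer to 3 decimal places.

0.561

r = (nΣgh − ΣgΣh) / √[(nΣg² − (Σg)²)(nΣh² − (Σh)²)]
Numerator: 20×7166.23 − 292.9×448.3 = 12017.53
Denominator: √[(97212.6 − 85790.41)(241121 − 200972.89)] = √[11422.19 × 40148.11] = 21414.4657
r = 12017.53 / 21414.4657 ≈ 0.561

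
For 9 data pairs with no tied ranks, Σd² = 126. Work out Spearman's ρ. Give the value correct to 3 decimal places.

ρ = 1 − 6Σd² / [n(n²−1)] = 1 − 6×126 / (9×80)
  = 1 − 756/720 = 1 − 1.0500 ≈ -0.050

-0.050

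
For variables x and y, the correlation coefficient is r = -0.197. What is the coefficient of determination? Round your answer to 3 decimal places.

r² = (-0.197)² = 0.039

0.039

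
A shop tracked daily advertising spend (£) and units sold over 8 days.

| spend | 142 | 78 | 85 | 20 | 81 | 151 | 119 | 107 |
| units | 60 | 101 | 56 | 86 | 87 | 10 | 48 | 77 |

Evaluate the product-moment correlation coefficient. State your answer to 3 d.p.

-0.714

n = 8, Σx = 783, Σy = 525, Σx² = 88845, Σy² = 40235, Σxy = 45386
nΣxy − ΣxΣy = 363088 − 411075 = -47987
nΣx² − (Σx)² = 710760 − 613089 = 97671; nΣy² − (Σy)² = 321880 − 275625 = 46255
r = -47987 / √(97671 × 46255) = -47987 / 67214.3742 ≈ -0.714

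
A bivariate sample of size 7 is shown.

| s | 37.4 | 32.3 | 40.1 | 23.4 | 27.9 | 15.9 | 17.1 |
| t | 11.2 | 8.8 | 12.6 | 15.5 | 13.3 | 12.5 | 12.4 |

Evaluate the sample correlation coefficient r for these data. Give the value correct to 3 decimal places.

n = 7, Σs = 194.1, Σt = 86.3, Σs² = 5921.25, Σt² = 1088.79, Σst = 2352.94
nΣst − ΣsΣt = 16470.58 − 16750.83 = -280.25
nΣs² − (Σs)² = 41448.75 − 37674.81 = 3773.94; nΣt² − (Σt)² = 7621.53 − 7447.69 = 173.84
r = -280.25 / √(3773.94 × 173.84) = -280.25 / 809.9764 ≈ -0.346

-0.346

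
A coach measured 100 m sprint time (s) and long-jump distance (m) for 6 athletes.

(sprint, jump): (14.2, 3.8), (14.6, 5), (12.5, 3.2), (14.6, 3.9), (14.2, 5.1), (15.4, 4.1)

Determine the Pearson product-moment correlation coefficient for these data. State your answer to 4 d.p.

0.5038

n = 6, Σx = 85.5, Σy = 25.1, Σx² = 1223.01, Σy² = 107.71, Σxy = 359.46
nΣxy − ΣxΣy = 2156.76 − 2146.05 = 10.71
nΣx² − (Σx)² = 7338.06 − 7310.25 = 27.81; nΣy² − (Σy)² = 646.26 − 630.01 = 16.25
r = 10.71 / √(27.81 × 16.25) = 10.71 / 21.2582 ≈ 0.5038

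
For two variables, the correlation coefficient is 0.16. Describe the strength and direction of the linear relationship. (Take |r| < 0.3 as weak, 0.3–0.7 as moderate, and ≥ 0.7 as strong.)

r = 0.16 > 0 so the relationship is positive.
|r| = 0.16, which falls in the weak range.

weak positive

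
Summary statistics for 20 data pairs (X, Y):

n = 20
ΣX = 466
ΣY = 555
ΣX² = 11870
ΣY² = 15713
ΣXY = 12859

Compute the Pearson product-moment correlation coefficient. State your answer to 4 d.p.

r = (nΣXY − ΣXΣY) / √[(nΣX² − (ΣX)²)(nΣY² − (ΣY)²)]
Numerator: 20×12859 − 466×555 = -1450
Denominator: √[(237400 − 217156)(314260 − 308025)] = √[20244 × 6235] = 11234.8271
r = -1450 / 11234.8271 ≈ -0.1291

-0.1291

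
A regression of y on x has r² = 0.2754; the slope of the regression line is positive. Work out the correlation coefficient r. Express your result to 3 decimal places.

|r| = √0.2754 = 0.525
The association is positive, so r = 0.525.

0.525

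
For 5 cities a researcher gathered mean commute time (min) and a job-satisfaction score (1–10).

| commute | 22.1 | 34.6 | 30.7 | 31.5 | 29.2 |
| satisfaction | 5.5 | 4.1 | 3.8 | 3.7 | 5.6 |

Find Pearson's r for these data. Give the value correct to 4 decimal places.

n = 5, Σx = 148.1, Σy = 22.7, Σx² = 4472.95, Σy² = 106.55, Σxy = 660.14
nΣxy − ΣxΣy = 3300.7 − 3361.87 = -61.17
nΣx² − (Σx)² = 22364.75 − 21933.61 = 431.14; nΣy² − (Σy)² = 532.75 − 515.29 = 17.46
r = -61.17 / √(431.14 × 17.46) = -61.17 / 86.7623 ≈ -0.7050

-0.7050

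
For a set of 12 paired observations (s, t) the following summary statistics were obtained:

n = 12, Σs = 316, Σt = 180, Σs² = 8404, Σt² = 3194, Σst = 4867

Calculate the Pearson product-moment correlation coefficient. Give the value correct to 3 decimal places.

r = (nΣst − ΣsΣt) / √[(nΣs² − (Σs)²)(nΣt² − (Σt)²)]
Numerator: 12×4867 − 316×180 = 1524
Denominator: √[(100848 − 99856)(38328 − 32400)] = √[992 × 5928] = 2424.9899
r = 1524 / 2424.9899 ≈ 0.628

0.628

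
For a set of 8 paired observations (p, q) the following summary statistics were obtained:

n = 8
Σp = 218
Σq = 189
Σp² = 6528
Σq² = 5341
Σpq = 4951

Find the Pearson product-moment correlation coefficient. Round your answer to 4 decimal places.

r = (nΣpq − ΣpΣq) / √[(nΣp² − (Σp)²)(nΣq² − (Σq)²)]
Numerator: 8×4951 − 218×189 = -1594
Denominator: √[(52224 − 47524)(42728 − 35721)] = √[4700 × 7007] = 5738.7194
r = -1594 / 5738.7194 ≈ -0.2778

-0.2778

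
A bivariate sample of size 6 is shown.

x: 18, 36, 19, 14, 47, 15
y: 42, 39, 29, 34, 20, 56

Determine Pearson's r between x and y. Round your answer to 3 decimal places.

-0.600

n = 6, Σx = 149, Σy = 220, Σx² = 4611, Σy² = 8818, Σxy = 4967
nΣxy − ΣxΣy = 29802 − 32780 = -2978
nΣx² − (Σx)² = 27666 − 22201 = 5465; nΣy² − (Σy)² = 52908 − 48400 = 4508
r = -2978 / √(5465 × 4508) = -2978 / 4963.4887 ≈ -0.600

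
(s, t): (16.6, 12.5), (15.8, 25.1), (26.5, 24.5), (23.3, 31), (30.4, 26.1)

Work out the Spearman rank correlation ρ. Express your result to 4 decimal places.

0.3000

Rank s: 2, 1, 4, 3, 5
Rank t: 1, 3, 2, 5, 4
d = rank(s) − rank(t): 1, -2, 2, -2, 1; Σd² = 14
ρ = 1 − 6Σd² / [n(n²−1)] = 1 − 6×14 / (5×24) = 1 − 84/120 ≈ 0.3000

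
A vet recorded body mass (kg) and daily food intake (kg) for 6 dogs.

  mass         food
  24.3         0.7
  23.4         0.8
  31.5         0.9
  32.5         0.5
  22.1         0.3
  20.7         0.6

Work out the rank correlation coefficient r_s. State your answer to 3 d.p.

Rank mass: 4, 3, 5, 6, 2, 1
Rank food: 4, 5, 6, 2, 1, 3
d = rank(mass) − rank(food): 0, -2, -1, 4, 1, -2; Σd² = 26
ρ = 1 − 6Σd² / [n(n²−1)] = 1 − 6×26 / (6×35) = 1 − 156/210 ≈ 0.257

0.257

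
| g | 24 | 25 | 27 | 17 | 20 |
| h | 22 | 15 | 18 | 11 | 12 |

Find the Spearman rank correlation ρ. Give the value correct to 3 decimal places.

0.700

Rank g: 3, 4, 5, 1, 2
Rank h: 5, 3, 4, 1, 2
d = rank(g) − rank(h): -2, 1, 1, 0, 0; Σd² = 6
ρ = 1 − 6Σd² / [n(n²−1)] = 1 − 6×6 / (5×24) = 1 − 36/120 ≈ 0.700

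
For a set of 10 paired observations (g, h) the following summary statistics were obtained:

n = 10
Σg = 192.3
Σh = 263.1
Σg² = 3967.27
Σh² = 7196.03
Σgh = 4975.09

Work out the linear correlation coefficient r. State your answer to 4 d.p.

r = (nΣgh − ΣgΣh) / √[(nΣg² − (Σg)²)(nΣh² − (Σh)²)]
Numerator: 10×4975.09 − 192.3×263.1 = -843.23
Denominator: √[(39672.7 − 36979.29)(71960.3 − 69221.61)] = √[2693.41 × 2738.69] = 2715.9556
r = -843.23 / 2715.9556 ≈ -0.3105

-0.3105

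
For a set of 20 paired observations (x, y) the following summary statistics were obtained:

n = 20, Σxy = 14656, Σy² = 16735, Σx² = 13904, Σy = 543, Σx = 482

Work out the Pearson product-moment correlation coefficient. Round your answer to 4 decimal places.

r = (nΣxy − ΣxΣy) / √[(nΣx² − (Σx)²)(nΣy² − (Σy)²)]
Numerator: 20×14656 − 482×543 = 31394
Denominator: √[(278080 − 232324)(334700 − 294849)] = √[45756 × 39851] = 42701.5498
r = 31394 / 42701.5498 ≈ 0.7352

0.7352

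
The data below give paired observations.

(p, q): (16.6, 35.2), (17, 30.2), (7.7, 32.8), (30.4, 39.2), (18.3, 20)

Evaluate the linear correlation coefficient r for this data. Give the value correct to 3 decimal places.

0.319

n = 5, Σp = 90, Σq = 157.4, Σp² = 1882.9, Σq² = 5163.56, Σpq = 2907.96
nΣpq − ΣpΣq = 14539.8 − 14166 = 373.8
nΣp² − (Σp)² = 9414.5 − 8100 = 1314.5; nΣq² − (Σq)² = 25817.8 − 24774.76 = 1043.04
r = 373.8 / √(1314.5 × 1043.04) = 373.8 / 1170.9296 ≈ 0.319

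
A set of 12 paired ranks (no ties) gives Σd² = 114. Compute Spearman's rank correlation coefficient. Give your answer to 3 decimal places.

ρ = 1 − 6Σd² / [n(n²−1)] = 1 − 6×114 / (12×143)
  = 1 − 684/1716 = 1 − 0.3986 ≈ 0.601

0.601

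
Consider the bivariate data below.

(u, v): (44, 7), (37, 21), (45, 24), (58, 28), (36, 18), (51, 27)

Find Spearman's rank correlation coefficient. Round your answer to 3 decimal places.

0.829

Rank u: 3, 2, 4, 6, 1, 5
Rank v: 1, 3, 4, 6, 2, 5
d = rank(u) − rank(v): 2, -1, 0, 0, -1, 0; Σd² = 6
ρ = 1 − 6Σd² / [n(n²−1)] = 1 − 6×6 / (6×35) = 1 − 36/210 ≈ 0.829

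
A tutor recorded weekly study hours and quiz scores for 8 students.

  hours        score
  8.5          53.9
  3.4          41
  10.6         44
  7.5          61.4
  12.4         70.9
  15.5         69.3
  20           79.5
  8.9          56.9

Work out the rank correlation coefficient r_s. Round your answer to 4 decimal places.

Rank hours: 3, 1, 5, 2, 6, 7, 8, 4
Rank score: 3, 1, 2, 5, 7, 6, 8, 4
d = rank(hours) − rank(score): 0, 0, 3, -3, -1, 1, 0, 0; Σd² = 20
ρ = 1 − 6Σd² / [n(n²−1)] = 1 − 6×20 / (8×63) = 1 − 120/504 ≈ 0.7619

0.7619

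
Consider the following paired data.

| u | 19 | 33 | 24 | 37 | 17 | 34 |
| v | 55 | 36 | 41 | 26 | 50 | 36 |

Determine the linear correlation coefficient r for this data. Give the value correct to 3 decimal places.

-0.938

n = 6, Σu = 164, Σv = 244, Σu² = 4840, Σv² = 10474, Σuv = 6253
nΣuv − ΣuΣv = 37518 − 40016 = -2498
nΣu² − (Σu)² = 29040 − 26896 = 2144; nΣv² − (Σv)² = 62844 − 59536 = 3308
r = -2498 / √(2144 × 3308) = -2498 / 2663.1470 ≈ -0.938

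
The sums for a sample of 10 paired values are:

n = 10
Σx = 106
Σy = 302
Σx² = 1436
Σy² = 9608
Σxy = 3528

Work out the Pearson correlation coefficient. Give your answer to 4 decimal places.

0.8373

r = (nΣxy − ΣxΣy) / √[(nΣx² − (Σx)²)(nΣy² − (Σy)²)]
Numerator: 10×3528 − 106×302 = 3268
Denominator: √[(14360 − 11236)(96080 − 91204)] = √[3124 × 4876] = 3902.8994
r = 3268 / 3902.8994 ≈ 0.8373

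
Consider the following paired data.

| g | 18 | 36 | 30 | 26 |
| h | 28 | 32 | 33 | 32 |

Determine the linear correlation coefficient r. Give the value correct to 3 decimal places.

n = 4, Σg = 110, Σh = 125, Σg² = 3196, Σh² = 3921, Σgh = 3478
nΣgh − ΣgΣh = 13912 − 13750 = 162
nΣg² − (Σg)² = 12784 − 12100 = 684; nΣh² − (Σh)² = 15684 − 15625 = 59
r = 162 / √(684 × 59) = 162 / 200.8880 ≈ 0.806

0.806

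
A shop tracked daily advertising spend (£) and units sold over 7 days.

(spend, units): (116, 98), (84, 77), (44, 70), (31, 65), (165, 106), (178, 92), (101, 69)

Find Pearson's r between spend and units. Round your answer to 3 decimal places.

0.834

n = 7, Σx = 719, Σy = 577, Σx² = 92519, Σy² = 49119, Σxy = 63766
nΣxy − ΣxΣy = 446362 − 414863 = 31499
nΣx² − (Σx)² = 647633 − 516961 = 130672; nΣy² − (Σy)² = 343833 − 332929 = 10904
r = 31499 / √(130672 × 10904) = 31499 / 37747.1521 ≈ 0.834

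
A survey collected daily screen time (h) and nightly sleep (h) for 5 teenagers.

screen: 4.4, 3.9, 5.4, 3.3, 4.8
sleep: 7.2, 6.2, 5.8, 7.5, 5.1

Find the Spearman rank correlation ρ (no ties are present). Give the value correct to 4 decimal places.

Rank screen: 3, 2, 5, 1, 4
Rank sleep: 4, 3, 2, 5, 1
d = rank(screen) − rank(sleep): -1, -1, 3, -4, 3; Σd² = 36
ρ = 1 − 6Σd² / [n(n²−1)] = 1 − 6×36 / (5×24) = 1 − 216/120 ≈ -0.8000

-0.8000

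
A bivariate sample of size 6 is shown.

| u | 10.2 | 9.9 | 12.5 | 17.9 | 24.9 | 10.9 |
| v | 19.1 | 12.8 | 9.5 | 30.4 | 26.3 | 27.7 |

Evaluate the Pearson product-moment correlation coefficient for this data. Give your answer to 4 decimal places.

n = 6, Σu = 86.3, Σv = 125.8, Σu² = 1417.53, Σv² = 3002.04, Σuv = 1941.25
nΣuv − ΣuΣv = 11647.5 − 10856.54 = 790.96
nΣu² − (Σu)² = 8505.18 − 7447.69 = 1057.49; nΣv² − (Σv)² = 18012.24 − 15825.64 = 2186.6
r = 790.96 / √(1057.49 × 2186.6) = 790.96 / 1520.6274 ≈ 0.5202

0.5202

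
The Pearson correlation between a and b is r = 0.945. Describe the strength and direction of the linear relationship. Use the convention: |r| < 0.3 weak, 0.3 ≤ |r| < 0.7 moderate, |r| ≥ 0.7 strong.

r = 0.945 > 0 so the relationship is positive.
|r| = 0.945, which falls in the strong range.

strong positive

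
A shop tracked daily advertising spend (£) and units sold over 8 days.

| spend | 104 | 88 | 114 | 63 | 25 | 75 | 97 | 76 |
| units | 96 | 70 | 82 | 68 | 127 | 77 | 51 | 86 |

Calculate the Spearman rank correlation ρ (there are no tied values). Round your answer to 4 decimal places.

Rank spend: 7, 5, 8, 2, 1, 3, 6, 4
Rank units: 7, 3, 5, 2, 8, 4, 1, 6
d = rank(spend) − rank(units): 0, 2, 3, 0, -7, -1, 5, -2; Σd² = 92
ρ = 1 − 6Σd² / [n(n²−1)] = 1 − 6×92 / (8×63) = 1 − 552/504 ≈ -0.0952

-0.0952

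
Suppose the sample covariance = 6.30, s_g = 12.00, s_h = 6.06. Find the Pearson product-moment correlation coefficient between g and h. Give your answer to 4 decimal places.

r = Cov(g,h) / (s_g · s_h) = 6.30 / (12.00 × 6.06)
  = 6.30 / 72.7200 ≈ 0.0866

0.0866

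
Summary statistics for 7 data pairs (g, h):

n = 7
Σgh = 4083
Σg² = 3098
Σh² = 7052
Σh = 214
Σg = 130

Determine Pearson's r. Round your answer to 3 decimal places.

r = (nΣgh − ΣgΣh) / √[(nΣg² − (Σg)²)(nΣh² − (Σh)²)]
Numerator: 7×4083 − 130×214 = 761
Denominator: √[(21686 − 16900)(49364 − 45796)] = √[4786 × 3568] = 4132.3659
r = 761 / 4132.3659 ≈ 0.184

0.184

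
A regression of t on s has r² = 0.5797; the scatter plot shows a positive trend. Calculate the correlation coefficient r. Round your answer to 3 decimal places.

|r| = √0.5797 = 0.761
The association is positive, so r = 0.761.

0.761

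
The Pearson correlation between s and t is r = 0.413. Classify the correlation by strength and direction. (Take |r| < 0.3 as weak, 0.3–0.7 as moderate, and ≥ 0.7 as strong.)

moderate positive

r = 0.413 > 0 so the relationship is positive.
|r| = 0.413, which falls in the moderate range.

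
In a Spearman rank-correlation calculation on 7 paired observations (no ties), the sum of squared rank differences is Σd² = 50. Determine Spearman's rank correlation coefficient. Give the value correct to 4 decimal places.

0.1071

ρ = 1 − 6Σd² / [n(n²−1)] = 1 − 6×50 / (7×48)
  = 1 − 300/336 = 1 − 0.89286 ≈ 0.1071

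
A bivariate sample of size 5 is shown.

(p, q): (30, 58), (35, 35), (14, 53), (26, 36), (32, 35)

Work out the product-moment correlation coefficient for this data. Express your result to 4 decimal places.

-0.4995

n = 5, Σp = 137, Σq = 217, Σp² = 4021, Σq² = 9919, Σpq = 5763
nΣpq − ΣpΣq = 28815 − 29729 = -914
nΣp² − (Σp)² = 20105 − 18769 = 1336; nΣq² − (Σq)² = 49595 − 47089 = 2506
r = -914 / √(1336 × 2506) = -914 / 1829.7585 ≈ -0.4995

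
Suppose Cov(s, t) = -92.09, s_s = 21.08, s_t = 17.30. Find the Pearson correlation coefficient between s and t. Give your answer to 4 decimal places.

r = Cov(s,t) / (s_s · s_t) = -92.09 / (21.08 × 17.30)
  = -92.09 / 364.6840 ≈ -0.2525

-0.2525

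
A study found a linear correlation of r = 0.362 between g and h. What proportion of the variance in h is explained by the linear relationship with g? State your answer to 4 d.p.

r² = (0.362)² = 0.1310

0.1310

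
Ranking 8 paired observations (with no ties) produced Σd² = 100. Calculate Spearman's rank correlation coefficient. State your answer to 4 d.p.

ρ = 1 − 6Σd² / [n(n²−1)] = 1 − 6×100 / (8×63)
  = 1 − 600/504 = 1 − 1.19048 ≈ -0.1905

-0.1905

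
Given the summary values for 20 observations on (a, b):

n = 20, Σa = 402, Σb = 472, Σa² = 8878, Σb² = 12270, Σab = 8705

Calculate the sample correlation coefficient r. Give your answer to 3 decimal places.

-0.824

r = (nΣab − ΣaΣb) / √[(nΣa² − (Σa)²)(nΣb² − (Σb)²)]
Numerator: 20×8705 − 402×472 = -15644
Denominator: √[(177560 − 161604)(245400 − 222784)] = √[15956 × 22616] = 18996.3390
r = -15644 / 18996.3390 ≈ -0.824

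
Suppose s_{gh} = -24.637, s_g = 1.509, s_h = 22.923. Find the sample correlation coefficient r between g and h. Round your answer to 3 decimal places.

-0.712

r = Cov(g,h) / (s_g · s_h) = -24.637 / (1.509 × 22.923)
  = -24.637 / 34.5908 ≈ -0.712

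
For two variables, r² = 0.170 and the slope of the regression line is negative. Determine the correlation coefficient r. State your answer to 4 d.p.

-0.4123

|r| = √0.170 = 0.4123
The association is negative, so r = −0.4123.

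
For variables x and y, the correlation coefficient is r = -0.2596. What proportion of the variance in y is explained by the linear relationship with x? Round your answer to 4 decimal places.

0.0674

r² = (-0.2596)² = 0.0674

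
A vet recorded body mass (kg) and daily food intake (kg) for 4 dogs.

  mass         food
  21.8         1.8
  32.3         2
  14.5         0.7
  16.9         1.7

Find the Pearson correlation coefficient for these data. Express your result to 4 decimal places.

0.7422

n = 4, Σx = 85.5, Σy = 6.2, Σx² = 2014.39, Σy² = 10.62, Σxy = 142.72
nΣxy − ΣxΣy = 570.88 − 530.1 = 40.78
nΣx² − (Σx)² = 8057.56 − 7310.25 = 747.31; nΣy² − (Σy)² = 42.48 − 38.44 = 4.04
r = 40.78 / √(747.31 × 4.04) = 40.78 / 54.9466 ≈ 0.7422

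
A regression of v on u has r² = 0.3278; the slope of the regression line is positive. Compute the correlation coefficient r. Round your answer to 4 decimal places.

0.5725

|r| = √0.3278 = 0.5725
The association is positive, so r = 0.5725.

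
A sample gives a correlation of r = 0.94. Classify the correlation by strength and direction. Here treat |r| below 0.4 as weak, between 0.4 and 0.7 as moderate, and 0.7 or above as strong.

strong positive

r = 0.94 > 0 so the relationship is positive.
|r| = 0.94, which falls in the strong range.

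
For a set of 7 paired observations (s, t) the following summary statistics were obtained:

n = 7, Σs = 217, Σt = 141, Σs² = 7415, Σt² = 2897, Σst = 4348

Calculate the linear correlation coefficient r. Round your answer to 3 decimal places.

-0.116

r = (nΣst − ΣsΣt) / √[(nΣs² − (Σs)²)(nΣt² − (Σt)²)]
Numerator: 7×4348 − 217×141 = -161
Denominator: √[(51905 − 47089)(20279 − 19881)] = √[4816 × 398] = 1384.4739
r = -161 / 1384.4739 ≈ -0.116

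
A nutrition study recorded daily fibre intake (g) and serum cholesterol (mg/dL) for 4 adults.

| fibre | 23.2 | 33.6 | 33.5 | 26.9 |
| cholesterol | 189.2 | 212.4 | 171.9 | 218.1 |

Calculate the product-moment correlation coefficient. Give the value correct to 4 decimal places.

n = 4, Σx = 117.2, Σy = 791.6, Σx² = 3513.06, Σy² = 158027.62, Σxy = 23151.62
nΣxy − ΣxΣy = 92606.48 − 92775.52 = -169.04
nΣx² − (Σx)² = 14052.24 − 13735.84 = 316.4; nΣy² − (Σy)² = 632110.48 − 626630.56 = 5479.92
r = -169.04 / √(316.4 × 5479.92) = -169.04 / 1316.7561 ≈ -0.1284

-0.1284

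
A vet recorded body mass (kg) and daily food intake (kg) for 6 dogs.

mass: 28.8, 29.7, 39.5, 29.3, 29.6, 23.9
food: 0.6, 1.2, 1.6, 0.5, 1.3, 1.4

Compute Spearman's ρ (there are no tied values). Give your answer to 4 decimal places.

Rank mass: 2, 5, 6, 3, 4, 1
Rank food: 2, 3, 6, 1, 4, 5
d = rank(mass) − rank(food): 0, 2, 0, 2, 0, -4; Σd² = 24
ρ = 1 − 6Σd² / [n(n²−1)] = 1 − 6×24 / (6×35) = 1 − 144/210 ≈ 0.3143

0.3143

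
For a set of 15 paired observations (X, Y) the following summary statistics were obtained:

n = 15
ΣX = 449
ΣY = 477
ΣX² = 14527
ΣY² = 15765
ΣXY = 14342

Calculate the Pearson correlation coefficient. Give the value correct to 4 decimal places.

0.0792

r = (nΣXY − ΣXΣY) / √[(nΣX² − (ΣX)²)(nΣY² − (ΣY)²)]
Numerator: 15×14342 − 449×477 = 957
Denominator: √[(217905 − 201601)(236475 − 227529)] = √[16304 × 8946] = 12077.0685
r = 957 / 12077.0685 ≈ 0.0792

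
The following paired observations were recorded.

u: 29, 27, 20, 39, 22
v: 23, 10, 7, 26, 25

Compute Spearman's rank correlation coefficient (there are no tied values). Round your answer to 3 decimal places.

0.700

Rank u: 4, 3, 1, 5, 2
Rank v: 3, 2, 1, 5, 4
d = rank(u) − rank(v): 1, 1, 0, 0, -2; Σd² = 6
ρ = 1 − 6Σd² / [n(n²−1)] = 1 − 6×6 / (5×24) = 1 − 36/120 ≈ 0.700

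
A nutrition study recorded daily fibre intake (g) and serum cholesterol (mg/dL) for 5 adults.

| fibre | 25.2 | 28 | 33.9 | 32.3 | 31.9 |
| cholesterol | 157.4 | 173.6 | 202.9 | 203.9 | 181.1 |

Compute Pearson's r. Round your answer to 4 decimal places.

0.9281

n = 5, Σx = 151.3, Σy = 918.9, Σx² = 4629.15, Σy² = 170452.55, Σxy = 28068.65
nΣxy − ΣxΣy = 140343.25 − 139029.57 = 1313.68
nΣx² − (Σx)² = 23145.75 − 22891.69 = 254.06; nΣy² − (Σy)² = 852262.75 − 844377.21 = 7885.54
r = 1313.68 / √(254.06 × 7885.54) = 1313.68 / 1415.4152 ≈ 0.9281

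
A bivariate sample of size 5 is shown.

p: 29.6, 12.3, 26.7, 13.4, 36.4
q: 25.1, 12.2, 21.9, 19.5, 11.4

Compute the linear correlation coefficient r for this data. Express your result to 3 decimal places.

0.081

n = 5, Σp = 118.4, Σq = 90.1, Σp² = 3244.86, Σq² = 1768.67, Σpq = 2154.01
nΣpq − ΣpΣq = 10770.05 − 10667.84 = 102.21
nΣp² − (Σp)² = 16224.3 − 14018.56 = 2205.74; nΣq² − (Σq)² = 8843.35 − 8118.01 = 725.34
r = 102.21 / √(2205.74 × 725.34) = 102.21 / 1264.8761 ≈ 0.081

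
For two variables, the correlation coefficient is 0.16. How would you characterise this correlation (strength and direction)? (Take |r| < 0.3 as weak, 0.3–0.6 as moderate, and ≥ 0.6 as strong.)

weak positive

r = 0.16 > 0 so the relationship is positive.
|r| = 0.16, which falls in the weak range.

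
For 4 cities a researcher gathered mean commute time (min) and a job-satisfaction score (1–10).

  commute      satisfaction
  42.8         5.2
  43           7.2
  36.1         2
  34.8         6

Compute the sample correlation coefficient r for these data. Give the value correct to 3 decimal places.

0.484

n = 4, Σx = 156.7, Σy = 20.4, Σx² = 6195.09, Σy² = 118.88, Σxy = 813.16
nΣxy − ΣxΣy = 3252.64 − 3196.68 = 55.96
nΣx² − (Σx)² = 24780.36 − 24554.89 = 225.47; nΣy² − (Σy)² = 475.52 − 416.16 = 59.36
r = 55.96 / √(225.47 × 59.36) = 55.96 / 115.6888 ≈ 0.484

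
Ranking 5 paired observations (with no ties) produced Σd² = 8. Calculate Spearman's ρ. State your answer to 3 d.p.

ρ = 1 − 6Σd² / [n(n²−1)] = 1 − 6×8 / (5×24)
  = 1 − 48/120 = 1 − 0.4000 ≈ 0.600

0.600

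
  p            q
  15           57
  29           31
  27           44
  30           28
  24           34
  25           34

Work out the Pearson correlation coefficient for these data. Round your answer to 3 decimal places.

-0.867

n = 6, Σp = 150, Σq = 228, Σp² = 3896, Σq² = 9242, Σpq = 5448
nΣpq − ΣpΣq = 32688 − 34200 = -1512
nΣp² − (Σp)² = 23376 − 22500 = 876; nΣq² − (Σq)² = 55452 − 51984 = 3468
r = -1512 / √(876 × 3468) = -1512 / 1742.9768 ≈ -0.867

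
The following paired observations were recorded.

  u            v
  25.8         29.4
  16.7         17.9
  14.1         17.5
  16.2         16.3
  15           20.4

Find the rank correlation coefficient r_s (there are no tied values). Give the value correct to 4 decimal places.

0.5000

Rank u: 5, 4, 1, 3, 2
Rank v: 5, 3, 2, 1, 4
d = rank(u) − rank(v): 0, 1, -1, 2, -2; Σd² = 10
ρ = 1 − 6Σd² / [n(n²−1)] = 1 − 6×10 / (5×24) = 1 − 60/120 ≈ 0.5000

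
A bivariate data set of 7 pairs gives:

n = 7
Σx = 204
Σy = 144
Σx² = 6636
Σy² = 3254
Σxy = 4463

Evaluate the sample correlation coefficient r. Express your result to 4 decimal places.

r = (nΣxy − ΣxΣy) / √[(nΣx² − (Σx)²)(nΣy² − (Σy)²)]
Numerator: 7×4463 − 204×144 = 1865
Denominator: √[(46452 − 41616)(22778 − 20736)] = √[4836 × 2042] = 3142.4691
r = 1865 / 3142.4691 ≈ 0.5935

0.5935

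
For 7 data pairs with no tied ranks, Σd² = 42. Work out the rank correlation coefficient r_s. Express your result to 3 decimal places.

ρ = 1 − 6Σd² / [n(n²−1)] = 1 − 6×42 / (7×48)
  = 1 − 252/336 = 1 − 0.7500 ≈ 0.250

0.250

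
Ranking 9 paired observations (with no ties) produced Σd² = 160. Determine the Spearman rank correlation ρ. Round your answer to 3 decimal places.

ρ = 1 − 6Σd² / [n(n²−1)] = 1 − 6×160 / (9×80)
  = 1 − 960/720 = 1 − 1.3333 ≈ -0.333

-0.333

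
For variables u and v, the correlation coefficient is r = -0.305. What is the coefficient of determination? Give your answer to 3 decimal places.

0.093

r² = (-0.305)² = 0.093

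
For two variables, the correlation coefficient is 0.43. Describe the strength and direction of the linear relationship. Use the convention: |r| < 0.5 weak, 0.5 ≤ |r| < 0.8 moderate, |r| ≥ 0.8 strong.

weak positive

r = 0.43 > 0 so the relationship is positive.
|r| = 0.43, which falls in the weak range.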